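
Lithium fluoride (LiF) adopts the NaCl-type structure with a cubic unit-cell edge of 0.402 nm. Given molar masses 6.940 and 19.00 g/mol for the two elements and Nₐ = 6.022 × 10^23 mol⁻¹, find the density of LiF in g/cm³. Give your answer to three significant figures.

The NaCl-type structure contains Z = 4 formula units per cell; M(LiF) = 6.940 + 19.00 = 25.94 g/mol.
a³ = (4.020 × 10^-8 cm)³ = 6.496 × 10^-23 cm³.
ρ = 4 × 25.94 / (6.022 × 10²³ × 6.496 × 10^-23) = 2.652 g/cm³.

2.65 g/cm³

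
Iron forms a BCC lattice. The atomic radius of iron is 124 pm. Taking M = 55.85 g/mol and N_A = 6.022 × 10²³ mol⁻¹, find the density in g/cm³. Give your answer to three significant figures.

In a BCC lattice, atoms touch along the body diagonal, so √3·a = 4r, giving a = 286.4 pm = 2.864 × 10^-8 cm.
With Z = 2, ρ = Z·M/(N_A·a³) = 2 × 55.85 / (6.022 × 10²³ × 2.348 × 10^-23) = 7.899 g/cm³.

7.90 g/cm³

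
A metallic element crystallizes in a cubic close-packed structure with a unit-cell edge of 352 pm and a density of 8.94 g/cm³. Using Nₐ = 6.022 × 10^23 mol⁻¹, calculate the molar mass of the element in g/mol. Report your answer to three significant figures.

58.7 g/mol

An FCC cell has Z = 4 atoms; a = 3.520 × 10^-8 cm.
M = ρ·N_A·a³/Z = 8.94 × 6.022 × 10²³ × 4.361 × 10^-23 / 4 = 58.7 g/mol.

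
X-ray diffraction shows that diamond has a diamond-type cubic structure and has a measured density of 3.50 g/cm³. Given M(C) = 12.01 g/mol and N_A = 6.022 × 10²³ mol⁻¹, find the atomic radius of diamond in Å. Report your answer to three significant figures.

For a diamond cubic cell (Z = 8), a³ = Z·M/(N_A·ρ) = 8 × 12.01 / (6.022 × 10²³ × 3.500) = 4.559 × 10^-23 cm³, so a = 3.572 × 10^-8 cm = 3.572 Å.
Nearest neighbors lie along the body diagonal with √3·a = 8r, so r = 0.2165 × a = 0.773 Å.

0.773 Å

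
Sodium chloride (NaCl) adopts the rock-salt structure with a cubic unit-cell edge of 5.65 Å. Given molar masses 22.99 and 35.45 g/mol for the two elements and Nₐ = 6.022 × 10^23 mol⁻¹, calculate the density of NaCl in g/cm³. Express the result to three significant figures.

2.15 g/cm³

The rock-salt structure contains Z = 4 formula units per cell; M(NaCl) = 22.99 + 35.45 = 58.44 g/mol.
a³ = (5.650 × 10^-8 cm)³ = 1.804 × 10^-22 cm³.
ρ = 4 × 58.44 / (6.022 × 10²³ × 1.804 × 10^-22) = 2.152 g/cm³.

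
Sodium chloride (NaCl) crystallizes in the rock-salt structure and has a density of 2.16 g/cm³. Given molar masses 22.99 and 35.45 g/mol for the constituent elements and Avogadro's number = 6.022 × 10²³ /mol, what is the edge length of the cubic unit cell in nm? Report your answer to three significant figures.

0.564 nm

M(NaCl) = 58.44 g/mol; Z = 4 formula units per cell.
a³ = Z·M/(N_A·ρ) = 4 × 58.44 / (6.022 × 10²³ × 2.16) = 1.797 × 10^-22 cm³, so a = 5.643 × 10^-8 cm = 0.564 nm.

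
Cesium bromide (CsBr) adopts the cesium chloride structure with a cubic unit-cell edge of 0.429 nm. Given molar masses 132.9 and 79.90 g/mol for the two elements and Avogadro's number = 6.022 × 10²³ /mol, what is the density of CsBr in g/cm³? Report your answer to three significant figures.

4.48 g/cm³

The cesium chloride structure contains Z = 1 formula unit per cell; M(CsBr) = 132.9 + 79.90 = 212.8 g/mol.
a³ = (4.290 × 10^-8 cm)³ = 7.895 × 10^-23 cm³.
ρ = 1 × 212.8 / (6.022 × 10²³ × 7.895 × 10^-23) = 4.476 g/cm³.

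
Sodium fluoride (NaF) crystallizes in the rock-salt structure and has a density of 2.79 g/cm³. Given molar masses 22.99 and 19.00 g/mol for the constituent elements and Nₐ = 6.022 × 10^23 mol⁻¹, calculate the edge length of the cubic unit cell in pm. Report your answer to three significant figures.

464 pm

M(NaF) = 41.99 g/mol; Z = 4 formula units per cell.
a³ = Z·M/(N_A·ρ) = 4 × 41.99 / (6.022 × 10²³ × 2.79) = 9.997 × 10^-23 cm³, so a = 4.641 × 10^-8 cm = 464 pm.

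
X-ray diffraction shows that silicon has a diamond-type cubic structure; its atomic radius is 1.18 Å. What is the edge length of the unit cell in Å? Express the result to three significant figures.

In a diamond cubic lattice, nearest neighbors lie along the body diagonal with √3·a = 8r.
a = 8r/√3 = 8 × 1.18 / 1.7321 = 5.45 Å.

5.45 Å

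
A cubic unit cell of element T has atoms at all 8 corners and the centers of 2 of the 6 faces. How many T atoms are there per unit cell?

2

Corner atoms are shared by 8 cells (1/8 each), face atoms by 2 (1/2 each).
Net atoms = 8 × 1/8 + 2 × 1/2 = 1 + 1 = 2.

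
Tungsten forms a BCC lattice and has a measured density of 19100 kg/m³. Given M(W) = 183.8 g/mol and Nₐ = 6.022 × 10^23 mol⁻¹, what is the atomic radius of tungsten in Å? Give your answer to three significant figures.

For a BCC cell (Z = 2), a³ = Z·M/(N_A·ρ) = 2 × 183.8 / (6.022 × 10²³ × 19.10) = 3.196 × 10^-23 cm³, so a = 3.173 × 10^-8 cm = 3.173 Å.
Atoms touch along the body diagonal, so √3·a = 4r, so r = 0.4330 × a = 1.37 Å.

1.37 Å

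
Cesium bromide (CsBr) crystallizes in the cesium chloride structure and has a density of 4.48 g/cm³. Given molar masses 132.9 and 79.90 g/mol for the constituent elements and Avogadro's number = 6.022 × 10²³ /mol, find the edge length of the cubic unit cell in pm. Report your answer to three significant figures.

M(CsBr) = 212.8 g/mol; Z = 1 formula unit per cell.
a³ = Z·M/(N_A·ρ) = 1 × 212.8 / (6.022 × 10²³ × 4.48) = 7.888 × 10^-23 cm³, so a = 4.289 × 10^-8 cm = 429 pm.

429 pm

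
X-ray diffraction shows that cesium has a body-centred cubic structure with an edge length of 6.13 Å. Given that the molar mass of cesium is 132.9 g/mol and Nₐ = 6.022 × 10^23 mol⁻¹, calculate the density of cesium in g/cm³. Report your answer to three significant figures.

1.92 g/cm³

A BCC unit cell contains Z = 2 atoms.
Cell volume: a³ = (6.13 Å)³ = (6.130 × 10^-8 cm)³ = 2.303 × 10^-22 cm³.
ρ = Z·M/(N_A·a³) = 2 × 132.9 / (6.022 × 10²³ × 2.303 × 10^-22) = 1.916 g/cm³.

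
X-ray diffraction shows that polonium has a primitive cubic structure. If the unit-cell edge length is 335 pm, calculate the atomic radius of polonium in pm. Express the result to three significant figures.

In a simple cubic lattice, atoms touch along the cell edge, so a = 2r.
r = a/2 = 335/2 = 168 pm.

168 pm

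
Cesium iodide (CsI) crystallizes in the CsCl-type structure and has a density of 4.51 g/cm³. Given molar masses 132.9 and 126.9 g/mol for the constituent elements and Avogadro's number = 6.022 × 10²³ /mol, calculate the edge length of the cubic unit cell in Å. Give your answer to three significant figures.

4.57 Å

M(CsI) = 259.8 g/mol; Z = 1 formula unit per cell.
a³ = Z·M/(N_A·ρ) = 1 × 259.8 / (6.022 × 10²³ × 4.51) = 9.566 × 10^-23 cm³, so a = 4.573 × 10^-8 cm = 4.57 Å.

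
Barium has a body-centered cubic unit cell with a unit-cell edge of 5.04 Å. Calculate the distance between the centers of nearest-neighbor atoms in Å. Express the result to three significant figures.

In a BCC structure, atoms touch along the body diagonal, so √3·a = 4r; the nearest-neighbor distance equals 2r = 0.8660·a.
d = 0.8660 × 5.04 = 4.36 Å.

4.36 Å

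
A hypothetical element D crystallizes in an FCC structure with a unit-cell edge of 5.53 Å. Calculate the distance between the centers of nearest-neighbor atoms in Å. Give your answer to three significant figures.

In an FCC structure, atoms touch along the face diagonal, so √2·a = 4r; the nearest-neighbor distance equals 2r = 0.7071·a.
d = 0.7071 × 5.53 = 3.91 Å.

3.91 Å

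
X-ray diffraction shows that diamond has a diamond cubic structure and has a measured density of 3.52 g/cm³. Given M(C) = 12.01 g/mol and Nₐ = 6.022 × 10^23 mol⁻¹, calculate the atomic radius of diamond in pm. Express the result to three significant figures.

For a diamond cubic cell (Z = 8), a³ = Z·M/(N_A·ρ) = 8 × 12.01 / (6.022 × 10²³ × 3.520) = 4.533 × 10^-23 cm³, so a = 3.565 × 10^-8 cm = 356.5 pm.
Nearest neighbors lie along the body diagonal with √3·a = 8r, so r = 0.2165 × a = 77.2 pm.

77.2 pm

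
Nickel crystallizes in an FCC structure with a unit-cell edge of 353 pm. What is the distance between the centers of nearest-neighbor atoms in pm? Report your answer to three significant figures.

In an FCC structure, atoms touch along the face diagonal, so √2·a = 4r; the nearest-neighbor distance equals 2r = 0.7071·a.
d = 0.7071 × 353 = 250 pm.

250 pm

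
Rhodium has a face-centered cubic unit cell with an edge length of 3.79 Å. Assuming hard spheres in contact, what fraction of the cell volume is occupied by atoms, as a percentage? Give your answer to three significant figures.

In an FCC lattice atoms touch along the face diagonal, so √2·a = 4r, so r = 0.3536a = 1.340 Å.
Packing fraction = Z·(4/3)πr³ / a³ = 4 × (4/3)π × (1.340)³ / (3.79)³ = 0.7405 = 74.0%.

74.0%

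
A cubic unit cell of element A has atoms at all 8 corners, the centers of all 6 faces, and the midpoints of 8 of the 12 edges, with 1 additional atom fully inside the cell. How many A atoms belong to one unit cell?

7

Corner atoms are shared by 8 cells (1/8 each), face atoms by 2 (1/2 each), edge atoms by 4 (1/4 each), interior atoms are unshared.
Net atoms = 8 × 1/8 + 6 × 1/2 + 8 × 1/4 + 1 = 1 + 3 + 2 + 1 = 7.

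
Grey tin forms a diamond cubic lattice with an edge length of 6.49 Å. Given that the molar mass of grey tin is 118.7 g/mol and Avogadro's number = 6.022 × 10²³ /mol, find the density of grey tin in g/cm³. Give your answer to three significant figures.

5.77 g/cm³

A diamond cubic unit cell contains Z = 8 atoms.
Cell volume: a³ = (6.49 Å)³ = (6.490 × 10^-8 cm)³ = 2.734 × 10^-22 cm³.
ρ = Z·M/(N_A·a³) = 8 × 118.7 / (6.022 × 10²³ × 2.734 × 10^-22) = 5.769 g/cm³.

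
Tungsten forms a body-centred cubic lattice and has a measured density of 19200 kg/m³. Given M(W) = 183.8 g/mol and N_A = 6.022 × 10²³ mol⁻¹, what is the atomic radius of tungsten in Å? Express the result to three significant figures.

For a BCC cell (Z = 2), a³ = Z·M/(N_A·ρ) = 2 × 183.8 / (6.022 × 10²³ × 19.20) = 3.179 × 10^-23 cm³, so a = 3.168 × 10^-8 cm = 3.168 Å.
Atoms touch along the body diagonal, so √3·a = 4r, so r = 0.4330 × a = 1.37 Å.

1.37 Å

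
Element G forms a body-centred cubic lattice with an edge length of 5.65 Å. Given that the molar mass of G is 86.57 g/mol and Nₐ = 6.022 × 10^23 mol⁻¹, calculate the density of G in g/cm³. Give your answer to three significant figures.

A BCC unit cell contains Z = 2 atoms.
Cell volume: a³ = (5.65 Å)³ = (5.650 × 10^-8 cm)³ = 1.804 × 10^-22 cm³.
ρ = Z·M/(N_A·a³) = 2 × 86.57 / (6.022 × 10²³ × 1.804 × 10^-22) = 1.594 g/cm³.

1.59 g/cm³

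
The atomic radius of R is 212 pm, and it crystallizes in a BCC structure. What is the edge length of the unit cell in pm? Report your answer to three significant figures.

In a BCC lattice, atoms touch along the body diagonal, so √3·a = 4r.
a = 4r/√3 = 4 × 212 / 1.7321 = 490 pm.

490 pm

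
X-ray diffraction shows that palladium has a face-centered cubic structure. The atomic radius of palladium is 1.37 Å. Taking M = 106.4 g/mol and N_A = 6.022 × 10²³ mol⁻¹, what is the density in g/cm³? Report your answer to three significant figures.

12.1 g/cm³

In an FCC lattice, atoms touch along the face diagonal, so √2·a = 4r, giving a = 3.875 Å = 3.875 × 10^-8 cm.
With Z = 4, ρ = Z·M/(N_A·a³) = 4 × 106.4 / (6.022 × 10²³ × 5.818 × 10^-23) = 12.15 g/cm³.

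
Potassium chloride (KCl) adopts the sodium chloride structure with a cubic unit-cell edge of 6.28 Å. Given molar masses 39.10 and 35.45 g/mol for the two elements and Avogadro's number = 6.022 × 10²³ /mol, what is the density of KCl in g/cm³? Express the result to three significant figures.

2.00 g/cm³

The sodium chloride structure contains Z = 4 formula units per cell; M(KCl) = 39.10 + 35.45 = 74.55 g/mol.
a³ = (6.280 × 10^-8 cm)³ = 2.477 × 10^-22 cm³.
ρ = 4 × 74.55 / (6.022 × 10²³ × 2.477 × 10^-22) = 1.999 g/cm³.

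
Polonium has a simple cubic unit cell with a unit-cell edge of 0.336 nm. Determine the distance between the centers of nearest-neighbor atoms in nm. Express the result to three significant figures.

0.336 nm

In a simple cubic structure, atoms touch along the cell edge, so a = 2r; the nearest-neighbor distance equals 2r = 1.000·a.
d = 1.000 × 0.336 = 0.336 nm.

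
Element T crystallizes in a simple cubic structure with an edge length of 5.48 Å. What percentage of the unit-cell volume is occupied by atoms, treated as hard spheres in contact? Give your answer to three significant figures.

52.4%

In a simple cubic lattice atoms touch along the cell edge, so a = 2r, so r = 0.5000a = 2.740 Å.
Packing fraction = Z·(4/3)πr³ / a³ = 1 × (4/3)π × (2.740)³ / (5.48)³ = 0.5236 = 52.4%.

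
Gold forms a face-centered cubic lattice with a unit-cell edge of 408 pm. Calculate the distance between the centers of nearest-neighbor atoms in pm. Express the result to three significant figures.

In an FCC structure, atoms touch along the face diagonal, so √2·a = 4r; the nearest-neighbor distance equals 2r = 0.7071·a.
d = 0.7071 × 408 = 288 pm.

288 pm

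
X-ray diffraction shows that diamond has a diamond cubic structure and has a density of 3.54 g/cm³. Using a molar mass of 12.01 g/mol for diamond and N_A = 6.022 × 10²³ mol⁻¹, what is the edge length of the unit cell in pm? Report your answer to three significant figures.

356 pm

With Z = 8 atoms per diamond cubic cell, a³ = Z·M/(N_A·ρ) = 8 × 12.01 / (6.022 × 10²³ × 3.540 g/cm³) = 4.507 × 10^-23 cm³.
a = (4.507 × 10^-23)^(1/3) = 3.559 × 10^-8 cm = 356 pm.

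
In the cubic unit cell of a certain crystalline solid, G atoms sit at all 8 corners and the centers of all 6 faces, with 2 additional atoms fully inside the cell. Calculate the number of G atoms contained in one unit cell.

6

Corner atoms are shared by 8 cells (1/8 each), face atoms by 2 (1/2 each), interior atoms are unshared.
Net atoms = 8 × 1/8 + 6 × 1/2 + 2 = 1 + 3 + 2 = 6.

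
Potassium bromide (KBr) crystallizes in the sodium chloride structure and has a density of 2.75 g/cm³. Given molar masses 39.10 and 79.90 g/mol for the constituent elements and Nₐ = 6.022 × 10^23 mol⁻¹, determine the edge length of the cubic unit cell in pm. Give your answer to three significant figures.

M(KBr) = 119.0 g/mol; Z = 4 formula units per cell.
a³ = Z·M/(N_A·ρ) = 4 × 119.0 / (6.022 × 10²³ × 2.75) = 2.874 × 10^-22 cm³, so a = 6.600 × 10^-8 cm = 660 pm.

660 pm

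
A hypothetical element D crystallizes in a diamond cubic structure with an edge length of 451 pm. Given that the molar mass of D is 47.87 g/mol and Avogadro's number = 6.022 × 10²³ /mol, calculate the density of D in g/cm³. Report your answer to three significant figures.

A diamond cubic unit cell contains Z = 8 atoms.
Cell volume: a³ = (451 pm)³ = (4.510 × 10^-8 cm)³ = 9.173 × 10^-23 cm³.
ρ = Z·M/(N_A·a³) = 8 × 47.87 / (6.022 × 10²³ × 9.173 × 10^-23) = 6.932 g/cm³.

6.93 g/cm³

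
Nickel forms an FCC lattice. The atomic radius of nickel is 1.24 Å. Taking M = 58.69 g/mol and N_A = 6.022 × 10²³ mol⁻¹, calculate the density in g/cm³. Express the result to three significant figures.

In an FCC lattice, atoms touch along the face diagonal, so √2·a = 4r, giving a = 3.507 Å = 3.507 × 10^-8 cm.
With Z = 4, ρ = Z·M/(N_A·a³) = 4 × 58.69 / (6.022 × 10²³ × 4.314 × 10^-23) = 9.036 g/cm³.

9.04 g/cm³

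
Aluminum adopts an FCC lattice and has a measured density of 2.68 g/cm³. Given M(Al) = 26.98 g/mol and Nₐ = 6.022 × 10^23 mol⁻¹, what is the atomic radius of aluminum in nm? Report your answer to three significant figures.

For an FCC cell (Z = 4), a³ = Z·M/(N_A·ρ) = 4 × 26.98 / (6.022 × 10²³ × 2.680) = 6.687 × 10^-23 cm³, so a = 4.059 × 10^-8 cm = 0.4059 nm.
Atoms touch along the face diagonal, so √2·a = 4r, so r = 0.3536 × a = 0.144 nm.

0.144 nm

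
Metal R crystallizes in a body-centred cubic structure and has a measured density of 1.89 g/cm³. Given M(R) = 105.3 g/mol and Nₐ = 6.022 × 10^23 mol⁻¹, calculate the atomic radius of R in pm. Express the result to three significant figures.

247 pm

For a BCC cell (Z = 2), a³ = Z·M/(N_A·ρ) = 2 × 105.3 / (6.022 × 10²³ × 1.890) = 1.850 × 10^-22 cm³, so a = 5.698 × 10^-8 cm = 569.8 pm.
Atoms touch along the body diagonal, so √3·a = 4r, so r = 0.4330 × a = 247 pm.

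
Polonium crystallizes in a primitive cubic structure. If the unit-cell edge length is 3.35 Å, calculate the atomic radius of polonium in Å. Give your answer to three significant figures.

In a simple cubic lattice, atoms touch along the cell edge, so a = 2r.
r = a/2 = 3.35/2 = 1.68 Å.

1.68 Å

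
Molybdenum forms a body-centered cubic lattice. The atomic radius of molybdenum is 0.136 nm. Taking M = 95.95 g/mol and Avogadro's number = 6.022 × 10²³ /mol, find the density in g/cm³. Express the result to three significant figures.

10.3 g/cm³

In a BCC lattice, atoms touch along the body diagonal, so √3·a = 4r, giving a = 0.3141 nm = 3.141 × 10^-8 cm.
With Z = 2, ρ = Z·M/(N_A·a³) = 2 × 95.95 / (6.022 × 10²³ × 3.098 × 10^-23) = 10.29 g/cm³.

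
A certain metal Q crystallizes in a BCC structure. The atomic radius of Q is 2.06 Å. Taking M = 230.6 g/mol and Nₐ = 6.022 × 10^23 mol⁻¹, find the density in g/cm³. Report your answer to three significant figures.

In a BCC lattice, atoms touch along the body diagonal, so √3·a = 4r, giving a = 4.757 Å = 4.757 × 10^-8 cm.
With Z = 2, ρ = Z·M/(N_A·a³) = 2 × 230.6 / (6.022 × 10²³ × 1.077 × 10^-22) = 7.113 g/cm³.

7.11 g/cm³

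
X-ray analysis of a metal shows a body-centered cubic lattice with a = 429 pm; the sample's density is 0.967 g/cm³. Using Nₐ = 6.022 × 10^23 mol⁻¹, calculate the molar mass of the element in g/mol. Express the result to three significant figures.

A BCC cell has Z = 2 atoms; a = 4.290 × 10^-8 cm.
M = ρ·N_A·a³/Z = 0.967 × 6.022 × 10²³ × 7.895 × 10^-23 / 2 = 23.0 g/mol.

23.0 g/mol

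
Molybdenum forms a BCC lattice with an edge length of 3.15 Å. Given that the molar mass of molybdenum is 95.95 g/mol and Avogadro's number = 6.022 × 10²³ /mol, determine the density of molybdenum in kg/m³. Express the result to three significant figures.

A BCC unit cell contains Z = 2 atoms.
Cell volume: a³ = (3.15 Å)³ = (3.150 × 10^-8 cm)³ = 3.126 × 10^-23 cm³.
ρ = Z·M/(N_A·a³) = 2 × 95.95 / (6.022 × 10²³ × 3.126 × 10^-23) = 10.20 g/cm³ = 10200 kg/m³.

10200 kg/m³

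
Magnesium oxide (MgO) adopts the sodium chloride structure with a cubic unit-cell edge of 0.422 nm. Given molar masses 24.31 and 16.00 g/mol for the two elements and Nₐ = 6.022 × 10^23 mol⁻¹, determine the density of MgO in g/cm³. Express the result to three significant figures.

3.56 g/cm³

The sodium chloride structure contains Z = 4 formula units per cell; M(MgO) = 24.31 + 16.00 = 40.31 g/mol.
a³ = (4.220 × 10^-8 cm)³ = 7.515 × 10^-23 cm³.
ρ = 4 × 40.31 / (6.022 × 10²³ × 7.515 × 10^-23) = 3.563 g/cm³.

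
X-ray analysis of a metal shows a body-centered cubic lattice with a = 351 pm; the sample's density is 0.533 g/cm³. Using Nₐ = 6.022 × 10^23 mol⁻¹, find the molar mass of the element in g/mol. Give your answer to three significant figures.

6.94 g/mol

A BCC cell has Z = 2 atoms; a = 3.510 × 10^-8 cm.
M = ρ·N_A·a³/Z = 0.533 × 6.022 × 10²³ × 4.324 × 10^-23 / 2 = 6.94 g/mol.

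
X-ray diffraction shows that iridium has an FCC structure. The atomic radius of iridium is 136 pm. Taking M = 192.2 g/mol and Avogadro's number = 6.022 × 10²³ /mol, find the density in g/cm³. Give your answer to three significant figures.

In an FCC lattice, atoms touch along the face diagonal, so √2·a = 4r, giving a = 384.7 pm = 3.847 × 10^-8 cm.
With Z = 4, ρ = Z·M/(N_A·a³) = 4 × 192.2 / (6.022 × 10²³ × 5.692 × 10^-23) = 22.43 g/cm³.

22.4 g/cm³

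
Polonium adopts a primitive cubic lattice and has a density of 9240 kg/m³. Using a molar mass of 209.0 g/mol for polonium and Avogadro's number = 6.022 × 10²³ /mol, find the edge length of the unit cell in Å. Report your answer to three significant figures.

3.35 Å

With Z = 1 atom per simple cubic cell, a³ = Z·M/(N_A·ρ) = 1 × 209.0 / (6.022 × 10²³ × 9.240 g/cm³) = 3.756 × 10^-23 cm³.
a = (3.756 × 10^-23)^(1/3) = 3.349 × 10^-8 cm = 3.35 Å.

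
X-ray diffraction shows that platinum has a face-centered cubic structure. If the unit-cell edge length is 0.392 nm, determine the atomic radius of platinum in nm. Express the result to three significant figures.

0.139 nm

In an FCC lattice, atoms touch along the face diagonal, so √2·a = 4r.
r = √2·a/4 = 1.4142 × 0.392 / 4 = 0.139 nm.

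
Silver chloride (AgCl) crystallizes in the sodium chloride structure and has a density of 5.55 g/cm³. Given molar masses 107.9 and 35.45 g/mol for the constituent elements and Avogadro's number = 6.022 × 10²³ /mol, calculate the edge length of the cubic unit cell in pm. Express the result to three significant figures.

556 pm

M(AgCl) = 143.35 g/mol; Z = 4 formula units per cell.
a³ = Z·M/(N_A·ρ) = 4 × 143.35 / (6.022 × 10²³ × 5.55) = 1.716 × 10^-22 cm³, so a = 5.557 × 10^-8 cm = 556 pm.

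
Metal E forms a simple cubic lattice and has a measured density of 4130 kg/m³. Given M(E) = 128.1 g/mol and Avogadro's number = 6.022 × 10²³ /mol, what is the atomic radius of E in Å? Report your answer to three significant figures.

1.86 Å

For a simple cubic cell (Z = 1), a³ = Z·M/(N_A·ρ) = 1 × 128.1 / (6.022 × 10²³ × 4.130) = 5.151 × 10^-23 cm³, so a = 3.721 × 10^-8 cm = 3.721 Å.
Atoms touch along the cell edge, so a = 2r, so r = 0.5000 × a = 1.86 Å.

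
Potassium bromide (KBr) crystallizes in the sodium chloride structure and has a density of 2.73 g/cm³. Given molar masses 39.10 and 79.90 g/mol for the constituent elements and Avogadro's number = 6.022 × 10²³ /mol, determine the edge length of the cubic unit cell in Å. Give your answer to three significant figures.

M(KBr) = 119.0 g/mol; Z = 4 formula units per cell.
a³ = Z·M/(N_A·ρ) = 4 × 119.0 / (6.022 × 10²³ × 2.73) = 2.895 × 10^-22 cm³, so a = 6.616 × 10^-8 cm = 6.62 Å.

6.62 Å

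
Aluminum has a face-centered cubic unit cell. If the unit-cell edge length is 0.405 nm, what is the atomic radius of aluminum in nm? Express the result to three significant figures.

0.143 nm

In an FCC lattice, atoms touch along the face diagonal, so √2·a = 4r.
r = √2·a/4 = 1.4142 × 0.405 / 4 = 0.143 nm.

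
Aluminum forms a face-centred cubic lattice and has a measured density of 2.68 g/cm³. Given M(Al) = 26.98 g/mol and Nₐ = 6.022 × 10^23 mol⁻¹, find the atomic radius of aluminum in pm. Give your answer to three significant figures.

For an FCC cell (Z = 4), a³ = Z·M/(N_A·ρ) = 4 × 26.98 / (6.022 × 10²³ × 2.680) = 6.687 × 10^-23 cm³, so a = 4.059 × 10^-8 cm = 405.9 pm.
Atoms touch along the face diagonal, so √2·a = 4r, so r = 0.3536 × a = 144 pm.

144 pm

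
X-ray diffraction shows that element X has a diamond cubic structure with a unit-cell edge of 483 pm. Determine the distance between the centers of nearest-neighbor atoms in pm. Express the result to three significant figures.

209 pm

In a diamond cubic structure, nearest neighbors lie along the body diagonal with √3·a = 8r; the nearest-neighbor distance equals 2r = 0.4330·a.
d = 0.4330 × 483 = 209 pm.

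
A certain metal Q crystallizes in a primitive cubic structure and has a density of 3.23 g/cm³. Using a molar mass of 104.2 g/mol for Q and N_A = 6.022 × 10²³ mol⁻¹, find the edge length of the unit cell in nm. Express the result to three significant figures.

With Z = 1 atom per simple cubic cell, a³ = Z·M/(N_A·ρ) = 1 × 104.2 / (6.022 × 10²³ × 3.230 g/cm³) = 5.357 × 10^-23 cm³.
a = (5.357 × 10^-23)^(1/3) = 3.770 × 10^-8 cm = 0.377 nm.

0.377 nm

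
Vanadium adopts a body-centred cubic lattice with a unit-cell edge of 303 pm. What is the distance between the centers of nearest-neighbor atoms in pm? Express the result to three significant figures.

In a BCC structure, atoms touch along the body diagonal, so √3·a = 4r; the nearest-neighbor distance equals 2r = 0.8660·a.
d = 0.8660 × 303 = 262 pm.

262 pm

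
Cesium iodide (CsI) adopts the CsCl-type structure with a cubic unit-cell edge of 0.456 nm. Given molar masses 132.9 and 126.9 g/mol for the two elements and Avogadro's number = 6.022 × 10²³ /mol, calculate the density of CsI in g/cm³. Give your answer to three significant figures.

The CsCl-type structure contains Z = 1 formula unit per cell; M(CsI) = 132.9 + 126.9 = 259.8 g/mol.
a³ = (4.560 × 10^-8 cm)³ = 9.482 × 10^-23 cm³.
ρ = 1 × 259.8 / (6.022 × 10²³ × 9.482 × 10^-23) = 4.550 g/cm³.

4.55 g/cm³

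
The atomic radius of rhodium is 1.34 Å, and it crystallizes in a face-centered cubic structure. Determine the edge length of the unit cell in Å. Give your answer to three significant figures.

In an FCC lattice, atoms touch along the face diagonal, so √2·a = 4r.
a = 4r/√2 = 4 × 1.34 / 1.4142 = 3.79 Å.

3.79 Å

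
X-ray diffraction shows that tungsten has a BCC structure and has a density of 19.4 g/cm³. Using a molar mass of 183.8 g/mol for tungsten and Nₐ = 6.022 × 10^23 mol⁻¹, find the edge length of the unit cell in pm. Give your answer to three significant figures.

316 pm

With Z = 2 atoms per BCC cell, a³ = Z·M/(N_A·ρ) = 2 × 183.8 / (6.022 × 10²³ × 19.40 g/cm³) = 3.147 × 10^-23 cm³.
a = (3.147 × 10^-23)^(1/3) = 3.157 × 10^-8 cm = 316 pm.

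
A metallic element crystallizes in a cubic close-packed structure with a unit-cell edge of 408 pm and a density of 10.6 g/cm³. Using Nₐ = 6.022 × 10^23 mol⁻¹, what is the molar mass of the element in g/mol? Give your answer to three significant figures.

An FCC cell has Z = 4 atoms; a = 4.080 × 10^-8 cm.
M = ρ·N_A·a³/Z = 10.6 × 6.022 × 10²³ × 6.792 × 10^-23 / 4 = 108 g/mol.

108 g/mol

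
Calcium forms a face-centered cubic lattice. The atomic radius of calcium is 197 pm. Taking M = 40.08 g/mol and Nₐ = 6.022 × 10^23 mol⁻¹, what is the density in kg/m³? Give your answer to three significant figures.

In an FCC lattice, atoms touch along the face diagonal, so √2·a = 4r, giving a = 557.2 pm = 5.572 × 10^-8 cm.
With Z = 4, ρ = Z·M/(N_A·a³) = 4 × 40.08 / (6.022 × 10²³ × 1.730 × 10^-22) = 1.539 g/cm³ = 1540 kg/m³.

1540 kg/m³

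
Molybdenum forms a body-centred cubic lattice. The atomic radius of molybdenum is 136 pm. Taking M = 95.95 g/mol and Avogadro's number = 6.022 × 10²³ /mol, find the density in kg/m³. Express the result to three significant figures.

In a BCC lattice, atoms touch along the body diagonal, so √3·a = 4r, giving a = 314.1 pm = 3.141 × 10^-8 cm.
With Z = 2, ρ = Z·M/(N_A·a³) = 2 × 95.95 / (6.022 × 10²³ × 3.098 × 10^-23) = 10.29 g/cm³ = 10300 kg/m³.

10300 kg/m³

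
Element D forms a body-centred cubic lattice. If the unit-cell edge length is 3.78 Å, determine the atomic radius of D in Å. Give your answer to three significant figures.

In a BCC lattice, atoms touch along the body diagonal, so √3·a = 4r.
r = √3·a/4 = 1.7321 × 3.78 / 4 = 1.64 Å.

1.64 Å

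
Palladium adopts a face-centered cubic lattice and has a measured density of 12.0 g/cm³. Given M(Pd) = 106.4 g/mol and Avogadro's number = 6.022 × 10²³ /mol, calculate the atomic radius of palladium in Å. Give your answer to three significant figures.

For an FCC cell (Z = 4), a³ = Z·M/(N_A·ρ) = 4 × 106.4 / (6.022 × 10²³ × 12.00) = 5.890 × 10^-23 cm³, so a = 3.891 × 10^-8 cm = 3.891 Å.
Atoms touch along the face diagonal, so √2·a = 4r, so r = 0.3536 × a = 1.38 Å.

1.38 Å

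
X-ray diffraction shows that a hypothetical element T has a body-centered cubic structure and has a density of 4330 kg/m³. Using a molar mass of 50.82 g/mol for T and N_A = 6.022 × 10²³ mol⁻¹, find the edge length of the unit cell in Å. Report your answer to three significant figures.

3.39 Å

With Z = 2 atoms per BCC cell, a³ = Z·M/(N_A·ρ) = 2 × 50.82 / (6.022 × 10²³ × 4.330 g/cm³) = 3.898 × 10^-23 cm³.
a = (3.898 × 10^-23)^(1/3) = 3.391 × 10^-8 cm = 3.39 Å.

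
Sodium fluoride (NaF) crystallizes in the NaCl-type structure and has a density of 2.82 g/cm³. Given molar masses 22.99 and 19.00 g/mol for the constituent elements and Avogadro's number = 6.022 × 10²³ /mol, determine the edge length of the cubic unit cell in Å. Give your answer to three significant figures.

M(NaF) = 41.99 g/mol; Z = 4 formula units per cell.
a³ = Z·M/(N_A·ρ) = 4 × 41.99 / (6.022 × 10²³ × 2.82) = 9.890 × 10^-23 cm³, so a = 4.625 × 10^-8 cm = 4.62 Å.

4.62 Å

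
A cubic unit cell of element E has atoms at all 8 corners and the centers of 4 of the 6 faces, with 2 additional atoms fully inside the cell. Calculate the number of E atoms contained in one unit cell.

5

Corner atoms are shared by 8 cells (1/8 each), face atoms by 2 (1/2 each), interior atoms are unshared.
Net atoms = 8 × 1/8 + 4 × 1/2 + 2 = 1 + 2 + 2 = 5.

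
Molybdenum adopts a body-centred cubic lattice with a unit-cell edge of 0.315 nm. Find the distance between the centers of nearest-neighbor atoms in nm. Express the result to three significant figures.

0.273 nm

In a BCC structure, atoms touch along the body diagonal, so √3·a = 4r; the nearest-neighbor distance equals 2r = 0.8660·a.
d = 0.8660 × 0.315 = 0.273 nm.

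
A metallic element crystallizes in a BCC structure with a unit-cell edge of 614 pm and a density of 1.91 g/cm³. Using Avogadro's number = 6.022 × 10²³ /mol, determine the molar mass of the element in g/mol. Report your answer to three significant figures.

A BCC cell has Z = 2 atoms; a = 6.140 × 10^-8 cm.
M = ρ·N_A·a³/Z = 1.91 × 6.022 × 10²³ × 2.315 × 10^-22 / 2 = 133 g/mol.

133 g/mol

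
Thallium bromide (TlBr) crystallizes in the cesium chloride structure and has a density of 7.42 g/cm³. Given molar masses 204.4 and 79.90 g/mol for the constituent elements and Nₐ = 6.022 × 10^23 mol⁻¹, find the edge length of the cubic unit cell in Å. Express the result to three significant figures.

3.99 Å

M(TlBr) = 284.3 g/mol; Z = 1 formula unit per cell.
a³ = Z·M/(N_A·ρ) = 1 × 284.3 / (6.022 × 10²³ × 7.42) = 6.363 × 10^-23 cm³, so a = 3.992 × 10^-8 cm = 3.99 Å.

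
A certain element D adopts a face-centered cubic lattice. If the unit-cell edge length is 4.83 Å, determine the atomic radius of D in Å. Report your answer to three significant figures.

1.71 Å

In an FCC lattice, atoms touch along the face diagonal, so √2·a = 4r.
r = √2·a/4 = 1.4142 × 4.83 / 4 = 1.71 Å.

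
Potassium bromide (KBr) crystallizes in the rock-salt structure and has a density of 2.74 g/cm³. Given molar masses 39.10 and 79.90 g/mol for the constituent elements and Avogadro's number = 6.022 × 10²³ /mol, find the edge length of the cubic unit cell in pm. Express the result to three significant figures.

661 pm

M(KBr) = 119.0 g/mol; Z = 4 formula units per cell.
a³ = Z·M/(N_A·ρ) = 4 × 119.0 / (6.022 × 10²³ × 2.74) = 2.885 × 10^-22 cm³, so a = 6.608 × 10^-8 cm = 661 pm.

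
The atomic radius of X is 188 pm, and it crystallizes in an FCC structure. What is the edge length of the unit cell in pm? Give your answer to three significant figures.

532 pm

In an FCC lattice, atoms touch along the face diagonal, so √2·a = 4r.
a = 4r/√2 = 4 × 188 / 1.4142 = 532 pm.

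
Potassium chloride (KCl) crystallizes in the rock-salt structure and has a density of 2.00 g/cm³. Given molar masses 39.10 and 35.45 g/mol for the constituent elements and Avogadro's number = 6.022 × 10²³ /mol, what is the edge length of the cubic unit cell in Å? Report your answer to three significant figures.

M(KCl) = 74.55 g/mol; Z = 4 formula units per cell.
a³ = Z·M/(N_A·ρ) = 4 × 74.55 / (6.022 × 10²³ × 2.00) = 2.476 × 10^-22 cm³, so a = 6.279 × 10^-8 cm = 6.28 Å.

6.28 Å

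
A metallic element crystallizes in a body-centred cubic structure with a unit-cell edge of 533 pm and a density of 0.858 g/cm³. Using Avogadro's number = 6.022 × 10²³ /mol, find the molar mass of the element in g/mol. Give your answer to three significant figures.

A BCC cell has Z = 2 atoms; a = 5.330 × 10^-8 cm.
M = ρ·N_A·a³/Z = 0.858 × 6.022 × 10²³ × 1.514 × 10^-22 / 2 = 39.1 g/mol.

39.1 g/mol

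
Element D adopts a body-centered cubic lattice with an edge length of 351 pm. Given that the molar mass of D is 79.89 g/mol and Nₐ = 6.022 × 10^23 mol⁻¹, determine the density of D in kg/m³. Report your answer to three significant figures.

A BCC unit cell contains Z = 2 atoms.
Cell volume: a³ = (351 pm)³ = (3.510 × 10^-8 cm)³ = 4.324 × 10^-23 cm³.
ρ = Z·M/(N_A·a³) = 2 × 79.89 / (6.022 × 10²³ × 4.324 × 10^-23) = 6.136 g/cm³ = 6140 kg/m³.

6140 kg/m³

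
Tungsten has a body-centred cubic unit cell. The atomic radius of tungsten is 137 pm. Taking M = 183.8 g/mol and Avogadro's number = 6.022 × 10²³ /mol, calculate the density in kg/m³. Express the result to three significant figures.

19300 kg/m³

In a BCC lattice, atoms touch along the body diagonal, so √3·a = 4r, giving a = 316.4 pm = 3.164 × 10^-8 cm.
With Z = 2, ρ = Z·M/(N_A·a³) = 2 × 183.8 / (6.022 × 10²³ × 3.167 × 10^-23) = 19.27 g/cm³ = 19300 kg/m³.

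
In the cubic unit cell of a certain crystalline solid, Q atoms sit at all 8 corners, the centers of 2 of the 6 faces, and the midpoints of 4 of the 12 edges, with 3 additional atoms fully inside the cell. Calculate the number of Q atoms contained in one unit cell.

6

Corner atoms are shared by 8 cells (1/8 each), face atoms by 2 (1/2 each), edge atoms by 4 (1/4 each), interior atoms are unshared.
Net atoms = 8 × 1/8 + 2 × 1/2 + 4 × 1/4 + 3 = 1 + 1 + 1 + 3 = 6.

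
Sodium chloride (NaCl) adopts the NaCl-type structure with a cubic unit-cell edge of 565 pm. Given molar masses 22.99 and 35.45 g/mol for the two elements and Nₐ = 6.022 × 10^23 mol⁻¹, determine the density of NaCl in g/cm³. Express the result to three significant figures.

The NaCl-type structure contains Z = 4 formula units per cell; M(NaCl) = 22.99 + 35.45 = 58.44 g/mol.
a³ = (5.650 × 10^-8 cm)³ = 1.804 × 10^-22 cm³.
ρ = 4 × 58.44 / (6.022 × 10²³ × 1.804 × 10^-22) = 2.152 g/cm³.

2.15 g/cm³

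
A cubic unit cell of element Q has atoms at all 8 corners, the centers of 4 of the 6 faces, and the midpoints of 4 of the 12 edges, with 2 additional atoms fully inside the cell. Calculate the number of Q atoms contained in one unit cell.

Corner atoms are shared by 8 cells (1/8 each), face atoms by 2 (1/2 each), edge atoms by 4 (1/4 each), interior atoms are unshared.
Net atoms = 8 × 1/8 + 4 × 1/2 + 4 × 1/4 + 2 = 1 + 2 + 1 + 2 = 6.

6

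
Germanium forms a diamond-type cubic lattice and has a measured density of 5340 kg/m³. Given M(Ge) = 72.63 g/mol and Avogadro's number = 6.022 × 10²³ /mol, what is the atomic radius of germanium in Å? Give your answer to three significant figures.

1.22 Å

For a diamond cubic cell (Z = 8), a³ = Z·M/(N_A·ρ) = 8 × 72.63 / (6.022 × 10²³ × 5.340) = 1.807 × 10^-22 cm³, so a = 5.653 × 10^-8 cm = 5.653 Å.
Nearest neighbors lie along the body diagonal with √3·a = 8r, so r = 0.2165 × a = 1.22 Å.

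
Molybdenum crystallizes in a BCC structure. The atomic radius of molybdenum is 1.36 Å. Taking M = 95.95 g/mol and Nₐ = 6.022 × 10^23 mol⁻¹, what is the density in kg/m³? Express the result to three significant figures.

In a BCC lattice, atoms touch along the body diagonal, so √3·a = 4r, giving a = 3.141 Å = 3.141 × 10^-8 cm.
With Z = 2, ρ = Z·M/(N_A·a³) = 2 × 95.95 / (6.022 × 10²³ × 3.098 × 10^-23) = 10.29 g/cm³ = 10300 kg/m³.

10300 kg/m³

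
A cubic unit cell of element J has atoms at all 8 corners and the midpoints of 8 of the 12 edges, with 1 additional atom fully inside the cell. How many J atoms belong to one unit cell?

4

Corner atoms are shared by 8 cells (1/8 each), edge atoms by 4 (1/4 each), interior atoms are unshared.
Net atoms = 8 × 1/8 + 8 × 1/4 + 1 = 1 + 2 + 1 = 4.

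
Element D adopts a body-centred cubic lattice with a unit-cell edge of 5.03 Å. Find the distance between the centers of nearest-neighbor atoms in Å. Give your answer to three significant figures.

4.36 Å

In a BCC structure, atoms touch along the body diagonal, so √3·a = 4r; the nearest-neighbor distance equals 2r = 0.8660·a.
d = 0.8660 × 5.03 = 4.36 Å.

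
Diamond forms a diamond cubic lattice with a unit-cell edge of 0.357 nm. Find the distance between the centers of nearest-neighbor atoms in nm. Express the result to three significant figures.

0.155 nm

In a diamond cubic structure, nearest neighbors lie along the body diagonal with √3·a = 8r; the nearest-neighbor distance equals 2r = 0.4330·a.
d = 0.4330 × 0.357 = 0.155 nm.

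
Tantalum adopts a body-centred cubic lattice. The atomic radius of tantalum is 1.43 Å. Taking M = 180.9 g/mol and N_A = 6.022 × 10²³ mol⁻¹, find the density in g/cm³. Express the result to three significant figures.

In a BCC lattice, atoms touch along the body diagonal, so √3·a = 4r, giving a = 3.302 Å = 3.302 × 10^-8 cm.
With Z = 2, ρ = Z·M/(N_A·a³) = 2 × 180.9 / (6.022 × 10²³ × 3.602 × 10^-23) = 16.68 g/cm³.

16.7 g/cm³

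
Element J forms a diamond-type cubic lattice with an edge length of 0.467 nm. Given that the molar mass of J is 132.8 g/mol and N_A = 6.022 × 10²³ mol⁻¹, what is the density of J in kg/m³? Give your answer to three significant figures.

17300 kg/m³

A diamond cubic unit cell contains Z = 8 atoms.
Cell volume: a³ = (0.467 nm)³ = (4.670 × 10^-8 cm)³ = 1.018 × 10^-22 cm³.
ρ = Z·M/(N_A·a³) = 8 × 132.8 / (6.022 × 10²³ × 1.018 × 10^-22) = 17.32 g/cm³ = 17300 kg/m³.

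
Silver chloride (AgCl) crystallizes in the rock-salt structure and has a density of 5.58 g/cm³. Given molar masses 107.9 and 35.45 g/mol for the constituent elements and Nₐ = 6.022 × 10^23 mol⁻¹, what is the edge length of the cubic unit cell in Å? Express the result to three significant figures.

M(AgCl) = 143.35 g/mol; Z = 4 formula units per cell.
a³ = Z·M/(N_A·ρ) = 4 × 143.35 / (6.022 × 10²³ × 5.58) = 1.706 × 10^-22 cm³, so a = 5.547 × 10^-8 cm = 5.55 Å.

5.55 Å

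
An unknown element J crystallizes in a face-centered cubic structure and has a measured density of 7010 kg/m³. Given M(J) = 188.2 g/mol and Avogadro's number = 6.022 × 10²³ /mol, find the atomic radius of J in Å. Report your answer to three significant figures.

1.99 Å

For an FCC cell (Z = 4), a³ = Z·M/(N_A·ρ) = 4 × 188.2 / (6.022 × 10²³ × 7.010) = 1.783 × 10^-22 cm³, so a = 5.629 × 10^-8 cm = 5.629 Å.
Atoms touch along the face diagonal, so √2·a = 4r, so r = 0.3536 × a = 1.99 Å.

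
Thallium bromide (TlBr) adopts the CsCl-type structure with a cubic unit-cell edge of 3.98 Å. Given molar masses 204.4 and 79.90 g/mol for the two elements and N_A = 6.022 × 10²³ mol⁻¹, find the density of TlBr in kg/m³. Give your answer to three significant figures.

7490 kg/m³

The CsCl-type structure contains Z = 1 formula unit per cell; M(TlBr) = 204.4 + 79.90 = 284.3 g/mol.
a³ = (3.980 × 10^-8 cm)³ = 6.304 × 10^-23 cm³.
ρ = 1 × 284.3 / (6.022 × 10²³ × 6.304 × 10^-23) = 7.488 g/cm³ = 7490 kg/m³.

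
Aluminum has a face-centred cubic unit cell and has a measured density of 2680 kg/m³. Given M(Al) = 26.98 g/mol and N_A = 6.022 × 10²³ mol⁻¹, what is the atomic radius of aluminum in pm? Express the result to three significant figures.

For an FCC cell (Z = 4), a³ = Z·M/(N_A·ρ) = 4 × 26.98 / (6.022 × 10²³ × 2.680) = 6.687 × 10^-23 cm³, so a = 4.059 × 10^-8 cm = 405.9 pm.
Atoms touch along the face diagonal, so √2·a = 4r, so r = 0.3536 × a = 144 pm.

144 pm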